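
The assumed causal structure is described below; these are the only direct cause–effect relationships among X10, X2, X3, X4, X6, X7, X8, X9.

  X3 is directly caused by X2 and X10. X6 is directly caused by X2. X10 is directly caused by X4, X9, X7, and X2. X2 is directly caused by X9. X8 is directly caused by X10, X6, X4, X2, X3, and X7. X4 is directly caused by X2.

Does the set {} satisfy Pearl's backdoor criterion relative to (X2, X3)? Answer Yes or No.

No

Backdoor paths from X2 to X3 (paths whose first edge points into X2):
  P1: X2 <- X9 -> X10 <- X7 -> X8 <- X3
  P2: X2 <- X9 -> X10 <- X4 -> X8 <- X3
  P3: X2 <- X9 -> X10 -> X3
  P4: X2 <- X9 -> X10 -> X8 <- X3
Condition 1 (no descendant of X2 in the set): holds — descendants of X2 are {X10, X3, X4, X6, X8}; none are in {}.
Condition 2 (every backdoor path blocked by {}):
  P1: blocked at collider X10 (neither it nor any descendant is in the conditioning set).
  P2: blocked at collider X10 (neither it nor any descendant is in the conditioning set).
  P3: open — no interior node is in the conditioning set.
  P4: blocked at collider X8 (neither it nor any descendant is in the conditioning set).
{} does not satisfy the backdoor criterion.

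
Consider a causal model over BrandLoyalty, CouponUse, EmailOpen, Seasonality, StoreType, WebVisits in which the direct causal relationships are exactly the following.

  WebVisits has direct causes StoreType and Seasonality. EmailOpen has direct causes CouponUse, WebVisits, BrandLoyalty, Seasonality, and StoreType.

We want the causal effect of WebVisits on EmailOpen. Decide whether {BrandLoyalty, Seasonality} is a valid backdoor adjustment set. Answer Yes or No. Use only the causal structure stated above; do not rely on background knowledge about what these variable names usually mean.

Backdoor paths from WebVisits to EmailOpen (paths whose first edge points into WebVisits):
  P1: WebVisits <- Seasonality -> EmailOpen
  P2: WebVisits <- StoreType -> EmailOpen
Condition 1 (no descendant of WebVisits in the set): holds — descendants of WebVisits are {EmailOpen}; none are in {BrandLoyalty, Seasonality}.
Condition 2 (every backdoor path blocked by {BrandLoyalty, Seasonality}):
  P1: blocked at fork node Seasonality ∈ conditioning set.
  P2: open — no interior node is in the conditioning set.
{BrandLoyalty, Seasonality} does not satisfy the backdoor criterion.

No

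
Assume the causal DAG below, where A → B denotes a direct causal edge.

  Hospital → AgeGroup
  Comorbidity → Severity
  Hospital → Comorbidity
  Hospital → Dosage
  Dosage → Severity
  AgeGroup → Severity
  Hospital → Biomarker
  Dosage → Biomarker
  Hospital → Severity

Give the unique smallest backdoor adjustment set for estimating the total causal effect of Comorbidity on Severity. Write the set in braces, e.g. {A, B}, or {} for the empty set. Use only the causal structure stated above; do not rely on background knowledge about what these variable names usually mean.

Variables eligible for adjustment (non-descendants of Comorbidity, excluding Comorbidity and Severity): {AgeGroup, Biomarker, Dosage, Hospital}.
Backdoor paths from Comorbidity to Severity:
  P1: Comorbidity <- Hospital -> Dosage -> Severity
  P2: Comorbidity <- Hospital -> Biomarker <- Dosage -> Severity
  P3: Comorbidity <- Hospital -> AgeGroup -> Severity
  P4: Comorbidity <- Hospital -> Severity
The empty set is not sufficient: P1 (Comorbidity <- Hospital -> Dosage -> Severity) has no collider blocking it and no conditioned non-collider, so it is open.
Try {Hospital}:
  P1: blocked at fork node Hospital ∈ conditioning set.
  P2: blocked at fork node Hospital ∈ conditioning set.
  P3: blocked at fork node Hospital ∈ conditioning set.
  P4: blocked at fork node Hospital ∈ conditioning set.
{Hospital} contains no descendant of Comorbidity and blocks every backdoor path.
No other singleton works — e.g. {Dosage} leaves P3 open — so {Hospital} is the unique smallest valid adjustment set.

{Hospital}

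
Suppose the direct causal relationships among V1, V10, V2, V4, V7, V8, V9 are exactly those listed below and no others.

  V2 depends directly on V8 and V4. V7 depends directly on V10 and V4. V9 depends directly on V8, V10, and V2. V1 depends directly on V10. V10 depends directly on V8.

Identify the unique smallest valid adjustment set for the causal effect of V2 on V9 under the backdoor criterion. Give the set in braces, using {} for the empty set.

Variables eligible for adjustment (non-descendants of V2, excluding V2 and V9): {V1, V10, V4, V7, V8}.
Backdoor paths from V2 to V9:
  P1: V2 <- V8 -> V10 -> V9
  P2: V2 <- V8 -> V9
  P3: V2 <- V4 -> V7 <- V10 <- V8 -> V9
  P4: V2 <- V4 -> V7 <- V10 -> V9
The empty set is not sufficient: P1 (V2 <- V8 -> V10 -> V9) has no collider blocking it and no conditioned non-collider, so it is open.
Try {V8}:
  P1: blocked at fork node V8 ∈ conditioning set.
  P2: blocked at fork node V8 ∈ conditioning set.
  P3: blocked at collider V7 (neither it nor any descendant is in the conditioning set).
  P4: blocked at collider V7 (neither it nor any descendant is in the conditioning set).
{V8} contains no descendant of V2 and blocks every backdoor path.
No other singleton works — e.g. {V4} leaves P1 open — so {V8} is the unique smallest valid adjustment set.

{V8}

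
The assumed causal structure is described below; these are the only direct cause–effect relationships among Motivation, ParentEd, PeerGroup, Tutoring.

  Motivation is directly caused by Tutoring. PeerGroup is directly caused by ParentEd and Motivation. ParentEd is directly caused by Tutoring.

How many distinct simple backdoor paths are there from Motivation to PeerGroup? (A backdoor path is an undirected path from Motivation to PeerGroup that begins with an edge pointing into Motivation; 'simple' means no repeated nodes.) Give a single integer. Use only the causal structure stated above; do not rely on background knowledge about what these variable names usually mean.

A backdoor path from Motivation to PeerGroup is any simple undirected path whose first edge points into Motivation (i.e. leaves Motivation via a parent).
Parents of Motivation: {Tutoring}.
Enumerating:
  P1: Motivation <- Tutoring -> ParentEd -> PeerGroup
That exhausts the simple backdoor paths. Count: 1.

1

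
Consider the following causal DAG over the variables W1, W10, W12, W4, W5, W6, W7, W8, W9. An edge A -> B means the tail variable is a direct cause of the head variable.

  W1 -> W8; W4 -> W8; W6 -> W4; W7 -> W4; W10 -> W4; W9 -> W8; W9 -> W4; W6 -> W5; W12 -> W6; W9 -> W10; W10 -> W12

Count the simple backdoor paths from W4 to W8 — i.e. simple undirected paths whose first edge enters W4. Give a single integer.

A backdoor path from W4 to W8 is any simple undirected path whose first edge points into W4 (i.e. leaves W4 via a parent).
Parents of W4: {W10, W6, W7, W9}.
Enumerating:
  P1: W4 <- W9 -> W8
  P2: W4 <- W10 <- W9 -> W8
  P3: W4 <- W6 <- W12 <- W10 <- W9 -> W8
That exhausts the simple backdoor paths. Count: 3.

3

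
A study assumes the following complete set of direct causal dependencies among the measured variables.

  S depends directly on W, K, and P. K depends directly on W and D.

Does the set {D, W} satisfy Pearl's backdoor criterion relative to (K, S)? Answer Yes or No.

Yes

Backdoor paths from K to S (paths whose first edge points into K):
  P1: K <- W -> S
Condition 1 (no descendant of K in the set): holds — descendants of K are {S}; none are in {D, W}.
Condition 2 (every backdoor path blocked by {D, W}):
  P1: blocked at fork node W ∈ conditioning set.
{D, W} satisfies the backdoor criterion.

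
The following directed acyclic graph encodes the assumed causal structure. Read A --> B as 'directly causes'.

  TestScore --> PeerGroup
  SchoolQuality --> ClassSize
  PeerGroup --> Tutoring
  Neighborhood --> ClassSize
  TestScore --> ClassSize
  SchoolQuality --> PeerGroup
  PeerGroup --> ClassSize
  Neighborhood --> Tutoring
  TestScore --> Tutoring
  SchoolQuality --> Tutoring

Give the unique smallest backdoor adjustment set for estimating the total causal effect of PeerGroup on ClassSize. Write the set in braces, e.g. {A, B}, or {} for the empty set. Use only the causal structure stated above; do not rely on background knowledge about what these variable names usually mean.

{SchoolQuality, TestScore}

Variables eligible for adjustment (non-descendants of PeerGroup, excluding PeerGroup and ClassSize): {Neighborhood, SchoolQuality, TestScore}.
Backdoor paths from PeerGroup to ClassSize:
  P1: PeerGroup <- SchoolQuality -> ClassSize
  P2: PeerGroup <- SchoolQuality -> Tutoring <- Neighborhood -> ClassSize
  P3: PeerGroup <- SchoolQuality -> Tutoring <- TestScore -> ClassSize
  P4: PeerGroup <- TestScore -> ClassSize
  P5: PeerGroup <- TestScore -> Tutoring <- Neighborhood -> ClassSize
  P6: PeerGroup <- TestScore -> Tutoring <- SchoolQuality -> ClassSize
The empty set is not sufficient: P1 (PeerGroup <- SchoolQuality -> ClassSize) has no collider blocking it and no conditioned non-collider, so it is open.
Try {SchoolQuality, TestScore}:
  P1: blocked at fork node SchoolQuality ∈ conditioning set.
  P2: blocked at fork node SchoolQuality ∈ conditioning set.
  P3: blocked at fork node SchoolQuality ∈ conditioning set.
  P4: blocked at fork node TestScore ∈ conditioning set.
  P5: blocked at fork node TestScore ∈ conditioning set.
  P6: blocked at fork node TestScore ∈ conditioning set.
{SchoolQuality, TestScore} contains no descendant of PeerGroup and blocks every backdoor path.
Every element of {SchoolQuality, TestScore} is needed (dropping SchoolQuality leaves P1 open; dropping TestScore leaves P4 open), so no proper subset is valid.
Among all size-2 subsets of the eligible variables, only {SchoolQuality, TestScore} blocks every backdoor path, so it is the unique smallest valid adjustment set.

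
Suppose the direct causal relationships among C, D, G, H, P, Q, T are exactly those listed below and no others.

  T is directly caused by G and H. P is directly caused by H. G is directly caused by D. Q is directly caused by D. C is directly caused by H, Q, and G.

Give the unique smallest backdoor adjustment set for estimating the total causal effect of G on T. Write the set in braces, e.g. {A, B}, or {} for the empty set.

{}

Variables eligible for adjustment (non-descendants of G, excluding G and T): {D, H, P, Q}.
Backdoor paths from G to T:
  P1: G <- D -> Q -> C <- H -> T
Each backdoor path contains an unconditioned collider, so every path is already blocked with the empty conditioning set:
  P1: blocked at collider C (neither it nor any descendant is in the conditioning set).
The empty set is therefore the unique smallest valid set.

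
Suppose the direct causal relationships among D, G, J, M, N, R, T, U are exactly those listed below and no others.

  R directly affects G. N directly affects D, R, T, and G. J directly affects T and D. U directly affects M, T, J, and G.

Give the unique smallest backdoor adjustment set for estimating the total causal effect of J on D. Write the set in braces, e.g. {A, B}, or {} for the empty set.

Variables eligible for adjustment (non-descendants of J, excluding J and D): {G, M, N, R, U}.
Backdoor paths from J to D:
  P1: J <- U -> T <- N -> D
  P2: J <- U -> G <- N -> D
  P3: J <- U -> G <- R <- N -> D
Each backdoor path contains an unconditioned collider, so every path is already blocked with the empty conditioning set:
  P1: blocked at collider T (neither it nor any descendant is in the conditioning set).
  P2: blocked at collider G (neither it nor any descendant is in the conditioning set).
  P3: blocked at collider G (neither it nor any descendant is in the conditioning set).
The empty set is therefore the unique smallest valid set.

{}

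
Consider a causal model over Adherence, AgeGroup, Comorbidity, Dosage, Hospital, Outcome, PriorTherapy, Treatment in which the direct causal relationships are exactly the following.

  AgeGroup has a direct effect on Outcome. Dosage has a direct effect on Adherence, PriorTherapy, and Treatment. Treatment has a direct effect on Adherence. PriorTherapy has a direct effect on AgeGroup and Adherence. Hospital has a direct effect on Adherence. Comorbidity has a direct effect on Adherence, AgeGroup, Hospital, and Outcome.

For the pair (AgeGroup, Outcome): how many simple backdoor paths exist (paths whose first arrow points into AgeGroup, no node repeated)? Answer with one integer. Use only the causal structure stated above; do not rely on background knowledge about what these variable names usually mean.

7

A backdoor path from AgeGroup to Outcome is any simple undirected path whose first edge points into AgeGroup (i.e. leaves AgeGroup via a parent).
Parents of AgeGroup: {Comorbidity, PriorTherapy}.
Enumerating:
  P1: AgeGroup <- PriorTherapy <- Dosage -> Treatment -> Adherence <- Comorbidity -> Outcome
  P2: AgeGroup <- PriorTherapy <- Dosage -> Treatment -> Adherence <- Hospital <- Comorbidity -> Outcome
  P3: AgeGroup <- PriorTherapy <- Dosage -> Adherence <- Comorbidity -> Outcome
  P4: AgeGroup <- PriorTherapy <- Dosage -> Adherence <- Hospital <- Comorbidity -> Outcome
  P5: AgeGroup <- PriorTherapy -> Adherence <- Comorbidity -> Outcome
  P6: AgeGroup <- PriorTherapy -> Adherence <- Hospital <- Comorbidity -> Outcome
  P7: AgeGroup <- Comorbidity -> Outcome
That exhausts the simple backdoor paths. Count: 7.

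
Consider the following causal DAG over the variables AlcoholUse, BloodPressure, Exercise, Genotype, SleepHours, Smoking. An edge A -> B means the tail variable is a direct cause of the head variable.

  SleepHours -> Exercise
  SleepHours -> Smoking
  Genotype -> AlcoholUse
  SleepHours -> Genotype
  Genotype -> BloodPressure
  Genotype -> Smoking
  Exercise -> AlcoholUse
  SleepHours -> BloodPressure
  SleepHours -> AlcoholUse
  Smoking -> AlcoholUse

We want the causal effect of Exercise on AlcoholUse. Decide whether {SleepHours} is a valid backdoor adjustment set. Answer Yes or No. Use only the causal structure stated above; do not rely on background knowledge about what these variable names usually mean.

Backdoor paths from Exercise to AlcoholUse (paths whose first edge points into Exercise):
  P1: Exercise <- SleepHours -> Genotype -> Smoking -> AlcoholUse
  P2: Exercise <- SleepHours -> Genotype -> AlcoholUse
  P3: Exercise <- SleepHours -> BloodPressure <- Genotype -> Smoking -> AlcoholUse
  P4: Exercise <- SleepHours -> BloodPressure <- Genotype -> AlcoholUse
  P5: Exercise <- SleepHours -> Smoking <- Genotype -> AlcoholUse
  P6: Exercise <- SleepHours -> Smoking -> AlcoholUse
  P7: Exercise <- SleepHours -> AlcoholUse
Condition 1 (no descendant of Exercise in the set): holds — descendants of Exercise are {AlcoholUse}; none are in {SleepHours}.
Condition 2 (every backdoor path blocked by {SleepHours}):
  P1: blocked at fork node SleepHours ∈ conditioning set.
  P2: blocked at fork node SleepHours ∈ conditioning set.
  P3: blocked at fork node SleepHours ∈ conditioning set.
  P4: blocked at fork node SleepHours ∈ conditioning set.
  P5: blocked at fork node SleepHours ∈ conditioning set.
  P6: blocked at fork node SleepHours ∈ conditioning set.
  P7: blocked at fork node SleepHours ∈ conditioning set.
{SleepHours} satisfies the backdoor criterion.

Yes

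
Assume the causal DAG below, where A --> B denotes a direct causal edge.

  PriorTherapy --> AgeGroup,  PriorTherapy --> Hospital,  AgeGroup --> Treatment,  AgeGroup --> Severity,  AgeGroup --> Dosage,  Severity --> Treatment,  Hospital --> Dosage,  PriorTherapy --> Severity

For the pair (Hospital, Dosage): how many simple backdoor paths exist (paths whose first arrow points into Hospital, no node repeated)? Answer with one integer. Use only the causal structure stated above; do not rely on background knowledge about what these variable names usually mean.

3

A backdoor path from Hospital to Dosage is any simple undirected path whose first edge points into Hospital (i.e. leaves Hospital via a parent).
Parents of Hospital: {PriorTherapy}.
Enumerating:
  P1: Hospital <- PriorTherapy -> AgeGroup -> Dosage
  P2: Hospital <- PriorTherapy -> Severity <- AgeGroup -> Dosage
  P3: Hospital <- PriorTherapy -> Severity -> Treatment <- AgeGroup -> Dosage
That exhausts the simple backdoor paths. Count: 3.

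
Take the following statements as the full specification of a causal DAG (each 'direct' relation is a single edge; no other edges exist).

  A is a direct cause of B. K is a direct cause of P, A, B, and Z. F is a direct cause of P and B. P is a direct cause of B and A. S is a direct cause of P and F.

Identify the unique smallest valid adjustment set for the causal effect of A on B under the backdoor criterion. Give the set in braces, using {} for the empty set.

Variables eligible for adjustment (non-descendants of A, excluding A and B): {F, K, P, S, Z}.
Backdoor paths from A to B:
  P1: A <- K -> P <- S -> F -> B
  P2: A <- K -> P <- F -> B
  P3: A <- K -> P -> B
  P4: A <- K -> B
  P5: A <- P <- S -> F -> B
  P6: A <- P <- K -> B
  P7: A <- P <- F -> B
  P8: A <- P -> B
The empty set is not sufficient: P3 (A <- K -> P -> B) has no collider blocking it and no conditioned non-collider, so it is open.
Try {K, P}:
  P1: blocked at fork node K ∈ conditioning set.
  P2: blocked at fork node K ∈ conditioning set.
  P3: blocked at fork node K ∈ conditioning set.
  P4: blocked at fork node K ∈ conditioning set.
  P5: blocked at chain node P ∈ conditioning set.
  P6: blocked at chain node P ∈ conditioning set.
  P7: blocked at chain node P ∈ conditioning set.
  P8: blocked at fork node P ∈ conditioning set.
{K, P} contains no descendant of A and blocks every backdoor path.
Every element of {K, P} is needed (dropping K leaves P1 open; dropping P leaves P5 open), so no proper subset is valid.
Among all size-2 subsets of the eligible variables, only {K, P} blocks every backdoor path, so it is the unique smallest valid adjustment set.

{K, P}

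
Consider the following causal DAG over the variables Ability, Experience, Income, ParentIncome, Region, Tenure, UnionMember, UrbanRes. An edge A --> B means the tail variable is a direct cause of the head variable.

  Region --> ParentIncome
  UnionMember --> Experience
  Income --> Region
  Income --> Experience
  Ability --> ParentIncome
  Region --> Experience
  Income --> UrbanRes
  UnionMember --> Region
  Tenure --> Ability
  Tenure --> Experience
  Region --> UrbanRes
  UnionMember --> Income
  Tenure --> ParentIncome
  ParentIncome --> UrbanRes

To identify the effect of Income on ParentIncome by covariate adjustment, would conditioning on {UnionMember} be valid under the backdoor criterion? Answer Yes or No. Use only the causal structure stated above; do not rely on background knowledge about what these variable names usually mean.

Yes

Backdoor paths from Income to ParentIncome (paths whose first edge points into Income):
  P1: Income <- UnionMember -> Region -> ParentIncome
  P2: Income <- UnionMember -> Region -> Experience <- Tenure -> Ability -> ParentIncome
  P3: Income <- UnionMember -> Region -> Experience <- Tenure -> ParentIncome
  P4: Income <- UnionMember -> Region -> UrbanRes <- ParentIncome
  P5: Income <- UnionMember -> Experience <- Tenure -> Ability -> ParentIncome
  P6: Income <- UnionMember -> Experience <- Tenure -> ParentIncome
  P7: Income <- UnionMember -> Experience <- Region -> ParentIncome
  P8: Income <- UnionMember -> Experience <- Region -> UrbanRes <- ParentIncome
Condition 1 (no descendant of Income in the set): holds — descendants of Income are {Experience, ParentIncome, Region, UrbanRes}; none are in {UnionMember}.
Condition 2 (every backdoor path blocked by {UnionMember}):
  P1: blocked at fork node UnionMember ∈ conditioning set.
  P2: blocked at fork node UnionMember ∈ conditioning set.
  P3: blocked at fork node UnionMember ∈ conditioning set.
  P4: blocked at fork node UnionMember ∈ conditioning set.
  P5: blocked at fork node UnionMember ∈ conditioning set.
  P6: blocked at fork node UnionMember ∈ conditioning set.
  P7: blocked at fork node UnionMember ∈ conditioning set.
  P8: blocked at fork node UnionMember ∈ conditioning set.
{UnionMember} satisfies the backdoor criterion.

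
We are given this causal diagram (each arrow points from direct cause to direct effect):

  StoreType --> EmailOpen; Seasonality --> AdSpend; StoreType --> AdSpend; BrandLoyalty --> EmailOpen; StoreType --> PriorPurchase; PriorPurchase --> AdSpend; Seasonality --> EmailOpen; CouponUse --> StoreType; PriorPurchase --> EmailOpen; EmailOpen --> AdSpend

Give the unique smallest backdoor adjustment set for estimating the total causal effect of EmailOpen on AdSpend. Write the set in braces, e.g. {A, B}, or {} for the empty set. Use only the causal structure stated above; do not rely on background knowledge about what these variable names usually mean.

{PriorPurchase, Seasonality, StoreType}

Variables eligible for adjustment (non-descendants of EmailOpen, excluding EmailOpen and AdSpend): {BrandLoyalty, CouponUse, PriorPurchase, Seasonality, StoreType}.
Backdoor paths from EmailOpen to AdSpend:
  P1: EmailOpen <- StoreType -> PriorPurchase -> AdSpend
  P2: EmailOpen <- StoreType -> AdSpend
  P3: EmailOpen <- PriorPurchase <- StoreType -> AdSpend
  P4: EmailOpen <- PriorPurchase -> AdSpend
  P5: EmailOpen <- Seasonality -> AdSpend
The empty set is not sufficient: P1 (EmailOpen <- StoreType -> PriorPurchase -> AdSpend) has no collider blocking it and no conditioned non-collider, so it is open.
Try {PriorPurchase, Seasonality, StoreType}:
  P1: blocked at fork node StoreType ∈ conditioning set.
  P2: blocked at fork node StoreType ∈ conditioning set.
  P3: blocked at chain node PriorPurchase ∈ conditioning set.
  P4: blocked at fork node PriorPurchase ∈ conditioning set.
  P5: blocked at fork node Seasonality ∈ conditioning set.
{PriorPurchase, Seasonality, StoreType} contains no descendant of EmailOpen and blocks every backdoor path.
Every element of {PriorPurchase, Seasonality, StoreType} is needed (dropping PriorPurchase leaves P4 open; dropping Seasonality leaves P5 open; dropping StoreType leaves P2 open), so no proper subset is valid.
Among all size-3 subsets of the eligible variables, only {PriorPurchase, Seasonality, StoreType} blocks every backdoor path, so it is the unique smallest valid adjustment set.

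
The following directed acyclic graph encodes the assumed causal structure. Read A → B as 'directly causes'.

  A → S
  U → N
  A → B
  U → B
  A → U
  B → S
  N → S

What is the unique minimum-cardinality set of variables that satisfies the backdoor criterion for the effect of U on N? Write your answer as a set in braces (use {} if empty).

Variables eligible for adjustment (non-descendants of U, excluding U and N): {A}.
Backdoor paths from U to N:
  P1: U <- A -> B -> S <- N
  P2: U <- A -> S <- N
Each backdoor path contains an unconditioned collider, so every path is already blocked with the empty conditioning set:
  P1: blocked at collider S (neither it nor any descendant is in the conditioning set).
  P2: blocked at collider S (neither it nor any descendant is in the conditioning set).
The empty set is therefore the unique smallest valid set.

{}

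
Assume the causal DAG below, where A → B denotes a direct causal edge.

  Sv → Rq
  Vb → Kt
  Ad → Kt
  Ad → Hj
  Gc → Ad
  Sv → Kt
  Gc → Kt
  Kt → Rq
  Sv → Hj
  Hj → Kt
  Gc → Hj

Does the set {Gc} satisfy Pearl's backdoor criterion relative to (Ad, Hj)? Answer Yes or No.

Yes

Backdoor paths from Ad to Hj (paths whose first edge points into Ad):
  P1: Ad <- Gc -> Hj
  P2: Ad <- Gc -> Kt <- Sv -> Hj
  P3: Ad <- Gc -> Kt <- Hj
  P4: Ad <- Gc -> Kt -> Rq <- Sv -> Hj
Condition 1 (no descendant of Ad in the set): holds — descendants of Ad are {Hj, Kt, Rq}; none are in {Gc}.
Condition 2 (every backdoor path blocked by {Gc}):
  P1: blocked at fork node Gc ∈ conditioning set.
  P2: blocked at fork node Gc ∈ conditioning set.
  P3: blocked at fork node Gc ∈ conditioning set.
  P4: blocked at fork node Gc ∈ conditioning set.
{Gc} satisfies the backdoor criterion.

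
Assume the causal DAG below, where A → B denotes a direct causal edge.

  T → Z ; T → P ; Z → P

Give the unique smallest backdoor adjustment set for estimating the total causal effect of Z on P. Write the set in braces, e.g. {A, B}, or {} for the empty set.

{T}

Variables eligible for adjustment (non-descendants of Z, excluding Z and P): {T}.
Backdoor paths from Z to P:
  P1: Z <- T -> P
The empty set is not sufficient: P1 (Z <- T -> P) has no collider blocking it and no conditioned non-collider, so it is open.
Try {T}:
  P1: blocked at fork node T ∈ conditioning set.
{T} contains no descendant of Z and blocks every backdoor path.
{T} is the unique smallest valid adjustment set.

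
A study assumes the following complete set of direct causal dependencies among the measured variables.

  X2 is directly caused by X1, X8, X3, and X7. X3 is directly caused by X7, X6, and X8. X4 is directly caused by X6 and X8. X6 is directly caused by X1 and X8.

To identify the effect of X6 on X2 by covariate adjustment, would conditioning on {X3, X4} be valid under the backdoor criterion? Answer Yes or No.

No

Backdoor paths from X6 to X2 (paths whose first edge points into X6):
  P1: X6 <- X1 -> X2
  P2: X6 <- X8 -> X3 <- X7 -> X2
  P3: X6 <- X8 -> X3 -> X2
  P4: X6 <- X8 -> X2
Condition 1 (no descendant of X6 in the set): FAILS — X3 and X4 are descendants of X6.
Condition 2 (every backdoor path blocked by {X3, X4}):
  P1: open — no interior node is in the conditioning set.
  P2: open — collider(s) X3 are conditioned on (or have a conditioned descendant) and no non-collider on the path is in the set.
  P3: blocked at chain node X3 ∈ conditioning set.
  P4: open — no interior node is in the conditioning set.
{X3, X4} does not satisfy the backdoor criterion.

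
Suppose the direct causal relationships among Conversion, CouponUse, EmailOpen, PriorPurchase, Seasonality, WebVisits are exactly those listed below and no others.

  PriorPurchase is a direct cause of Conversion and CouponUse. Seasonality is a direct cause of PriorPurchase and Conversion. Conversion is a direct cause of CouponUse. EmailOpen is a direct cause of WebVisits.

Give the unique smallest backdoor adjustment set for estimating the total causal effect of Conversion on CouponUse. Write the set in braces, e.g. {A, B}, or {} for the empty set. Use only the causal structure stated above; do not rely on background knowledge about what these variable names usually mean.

Variables eligible for adjustment (non-descendants of Conversion, excluding Conversion and CouponUse): {EmailOpen, PriorPurchase, Seasonality, WebVisits}.
Backdoor paths from Conversion to CouponUse:
  P1: Conversion <- Seasonality -> PriorPurchase -> CouponUse
  P2: Conversion <- PriorPurchase -> CouponUse
The empty set is not sufficient: P1 (Conversion <- Seasonality -> PriorPurchase -> CouponUse) has no collider blocking it and no conditioned non-collider, so it is open.
Try {PriorPurchase}:
  P1: blocked at chain node PriorPurchase ∈ conditioning set.
  P2: blocked at fork node PriorPurchase ∈ conditioning set.
{PriorPurchase} contains no descendant of Conversion and blocks every backdoor path.
No other singleton works — e.g. {Seasonality} leaves P2 open — so {PriorPurchase} is the unique smallest valid adjustment set.

{PriorPurchase}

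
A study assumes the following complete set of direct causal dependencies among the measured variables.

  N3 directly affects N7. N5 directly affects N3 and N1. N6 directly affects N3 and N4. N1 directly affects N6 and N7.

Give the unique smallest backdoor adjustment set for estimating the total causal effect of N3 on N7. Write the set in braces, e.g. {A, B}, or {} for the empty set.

{N1}

Variables eligible for adjustment (non-descendants of N3, excluding N3 and N7): {N1, N4, N5, N6}.
Backdoor paths from N3 to N7:
  P1: N3 <- N5 -> N1 -> N7
  P2: N3 <- N6 <- N1 -> N7
The empty set is not sufficient: P1 (N3 <- N5 -> N1 -> N7) has no collider blocking it and no conditioned non-collider, so it is open.
Try {N1}:
  P1: blocked at chain node N1 ∈ conditioning set.
  P2: blocked at fork node N1 ∈ conditioning set.
{N1} contains no descendant of N3 and blocks every backdoor path.
No other singleton works — e.g. {N5} leaves P2 open — so {N1} is the unique smallest valid adjustment set.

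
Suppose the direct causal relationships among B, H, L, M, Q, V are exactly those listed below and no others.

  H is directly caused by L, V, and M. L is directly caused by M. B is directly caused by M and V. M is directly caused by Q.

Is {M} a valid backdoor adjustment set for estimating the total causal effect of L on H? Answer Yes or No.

Yes

Backdoor paths from L to H (paths whose first edge points into L):
  P1: L <- M -> B <- V -> H
  P2: L <- M -> H
Condition 1 (no descendant of L in the set): holds — descendants of L are {H}; none are in {M}.
Condition 2 (every backdoor path blocked by {M}):
  P1: blocked at fork node M ∈ conditioning set.
  P2: blocked at fork node M ∈ conditioning set.
{M} satisfies the backdoor criterion.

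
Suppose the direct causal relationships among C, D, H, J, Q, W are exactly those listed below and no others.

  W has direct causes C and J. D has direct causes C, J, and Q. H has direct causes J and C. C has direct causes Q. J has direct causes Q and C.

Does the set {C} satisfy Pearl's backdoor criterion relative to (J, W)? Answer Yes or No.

Backdoor paths from J to W (paths whose first edge points into J):
  P1: J <- Q -> C -> W
  P2: J <- Q -> D <- C -> W
  P3: J <- C -> W
Condition 1 (no descendant of J in the set): holds — descendants of J are {D, H, W}; none are in {C}.
Condition 2 (every backdoor path blocked by {C}):
  P1: blocked at chain node C ∈ conditioning set.
  P2: blocked at collider D (neither it nor any descendant is in the conditioning set).
  P3: blocked at fork node C ∈ conditioning set.
{C} satisfies the backdoor criterion.

Yes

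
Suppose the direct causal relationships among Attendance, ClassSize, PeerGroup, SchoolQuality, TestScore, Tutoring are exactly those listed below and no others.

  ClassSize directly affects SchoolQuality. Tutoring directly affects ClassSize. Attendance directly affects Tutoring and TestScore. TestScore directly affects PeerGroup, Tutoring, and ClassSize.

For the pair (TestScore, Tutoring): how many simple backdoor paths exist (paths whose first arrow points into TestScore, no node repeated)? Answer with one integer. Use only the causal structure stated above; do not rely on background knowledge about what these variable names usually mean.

1

A backdoor path from TestScore to Tutoring is any simple undirected path whose first edge points into TestScore (i.e. leaves TestScore via a parent).
Parents of TestScore: {Attendance}.
Enumerating:
  P1: TestScore <- Attendance -> Tutoring
That exhausts the simple backdoor paths. Count: 1.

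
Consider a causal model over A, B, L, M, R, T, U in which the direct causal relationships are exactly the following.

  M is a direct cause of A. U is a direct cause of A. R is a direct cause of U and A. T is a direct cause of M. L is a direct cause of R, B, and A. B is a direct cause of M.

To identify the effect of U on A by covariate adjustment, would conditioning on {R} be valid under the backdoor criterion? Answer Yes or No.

Yes

Backdoor paths from U to A (paths whose first edge points into U):
  P1: U <- R <- L -> B -> M -> A
  P2: U <- R <- L -> A
  P3: U <- R -> A
Condition 1 (no descendant of U in the set): holds — descendants of U are {A}; none are in {R}.
Condition 2 (every backdoor path blocked by {R}):
  P1: blocked at chain node R ∈ conditioning set.
  P2: blocked at chain node R ∈ conditioning set.
  P3: blocked at fork node R ∈ conditioning set.
{R} satisfies the backdoor criterion.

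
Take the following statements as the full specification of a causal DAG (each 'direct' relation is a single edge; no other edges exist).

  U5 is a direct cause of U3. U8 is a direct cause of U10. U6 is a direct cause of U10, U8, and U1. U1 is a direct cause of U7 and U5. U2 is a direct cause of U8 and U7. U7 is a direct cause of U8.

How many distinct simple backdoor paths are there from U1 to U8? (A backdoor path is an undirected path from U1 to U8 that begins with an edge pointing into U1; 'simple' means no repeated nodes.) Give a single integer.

2

A backdoor path from U1 to U8 is any simple undirected path whose first edge points into U1 (i.e. leaves U1 via a parent).
Parents of U1: {U6}.
Enumerating:
  P1: U1 <- U6 -> U8
  P2: U1 <- U6 -> U10 <- U8
That exhausts the simple backdoor paths. Count: 2.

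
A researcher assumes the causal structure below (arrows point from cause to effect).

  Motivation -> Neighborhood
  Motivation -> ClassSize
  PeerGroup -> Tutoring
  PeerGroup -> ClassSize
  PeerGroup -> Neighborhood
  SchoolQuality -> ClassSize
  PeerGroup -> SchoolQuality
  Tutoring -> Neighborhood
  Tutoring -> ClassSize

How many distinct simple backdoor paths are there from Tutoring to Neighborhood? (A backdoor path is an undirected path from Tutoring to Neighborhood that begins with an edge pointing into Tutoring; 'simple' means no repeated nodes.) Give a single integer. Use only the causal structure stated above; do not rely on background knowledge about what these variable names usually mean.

3

A backdoor path from Tutoring to Neighborhood is any simple undirected path whose first edge points into Tutoring (i.e. leaves Tutoring via a parent).
Parents of Tutoring: {PeerGroup}.
Enumerating:
  P1: Tutoring <- PeerGroup -> SchoolQuality -> ClassSize <- Motivation -> Neighborhood
  P2: Tutoring <- PeerGroup -> Neighborhood
  P3: Tutoring <- PeerGroup -> ClassSize <- Motivation -> Neighborhood
That exhausts the simple backdoor paths. Count: 3.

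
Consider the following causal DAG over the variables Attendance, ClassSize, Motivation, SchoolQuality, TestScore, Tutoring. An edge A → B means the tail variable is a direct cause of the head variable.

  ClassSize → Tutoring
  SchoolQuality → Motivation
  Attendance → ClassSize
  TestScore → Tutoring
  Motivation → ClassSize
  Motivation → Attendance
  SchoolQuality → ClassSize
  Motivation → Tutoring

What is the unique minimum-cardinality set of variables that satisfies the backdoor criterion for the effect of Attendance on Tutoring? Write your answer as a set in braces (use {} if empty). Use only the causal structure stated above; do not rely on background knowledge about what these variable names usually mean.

Variables eligible for adjustment (non-descendants of Attendance, excluding Attendance and Tutoring): {Motivation, SchoolQuality, TestScore}.
Backdoor paths from Attendance to Tutoring:
  P1: Attendance <- Motivation <- SchoolQuality -> ClassSize -> Tutoring
  P2: Attendance <- Motivation -> ClassSize -> Tutoring
  P3: Attendance <- Motivation -> Tutoring
The empty set is not sufficient: P1 (Attendance <- Motivation <- SchoolQuality -> ClassSize -> Tutoring) has no collider blocking it and no conditioned non-collider, so it is open.
Try {Motivation}:
  P1: blocked at chain node Motivation ∈ conditioning set.
  P2: blocked at fork node Motivation ∈ conditioning set.
  P3: blocked at fork node Motivation ∈ conditioning set.
{Motivation} contains no descendant of Attendance and blocks every backdoor path.
No other singleton works — e.g. {SchoolQuality} leaves P2 open — so {Motivation} is the unique smallest valid adjustment set.

{Motivation}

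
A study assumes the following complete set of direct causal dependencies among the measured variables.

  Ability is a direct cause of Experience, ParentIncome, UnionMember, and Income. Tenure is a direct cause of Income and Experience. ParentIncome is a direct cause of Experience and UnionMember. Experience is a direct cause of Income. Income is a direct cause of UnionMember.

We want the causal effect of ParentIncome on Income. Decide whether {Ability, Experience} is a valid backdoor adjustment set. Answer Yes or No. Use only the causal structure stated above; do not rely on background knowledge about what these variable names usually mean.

Backdoor paths from ParentIncome to Income (paths whose first edge points into ParentIncome):
  P1: ParentIncome <- Ability -> Experience <- Tenure -> Income
  P2: ParentIncome <- Ability -> Experience -> Income
  P3: ParentIncome <- Ability -> Income
  P4: ParentIncome <- Ability -> UnionMember <- Income
Condition 1 (no descendant of ParentIncome in the set): FAILS — Experience is a descendant of ParentIncome.
Condition 2 (every backdoor path blocked by {Ability, Experience}):
  P1: blocked at fork node Ability ∈ conditioning set.
  P2: blocked at fork node Ability ∈ conditioning set.
  P3: blocked at fork node Ability ∈ conditioning set.
  P4: blocked at fork node Ability ∈ conditioning set.
{Ability, Experience} does not satisfy the backdoor criterion.

No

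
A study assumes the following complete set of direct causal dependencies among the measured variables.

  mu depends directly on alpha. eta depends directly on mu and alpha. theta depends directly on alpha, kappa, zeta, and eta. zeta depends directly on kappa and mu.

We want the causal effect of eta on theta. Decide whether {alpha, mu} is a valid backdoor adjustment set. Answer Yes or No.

Backdoor paths from eta to theta (paths whose first edge points into eta):
  P1: eta <- alpha -> mu -> zeta <- kappa -> theta
  P2: eta <- alpha -> mu -> zeta -> theta
  P3: eta <- alpha -> theta
  P4: eta <- mu <- alpha -> theta
  P5: eta <- mu -> zeta <- kappa -> theta
  P6: eta <- mu -> zeta -> theta
Condition 1 (no descendant of eta in the set): holds — descendants of eta are {theta}; none are in {alpha, mu}.
Condition 2 (every backdoor path blocked by {alpha, mu}):
  P1: blocked at fork node alpha ∈ conditioning set.
  P2: blocked at fork node alpha ∈ conditioning set.
  P3: blocked at fork node alpha ∈ conditioning set.
  P4: blocked at chain node mu ∈ conditioning set.
  P5: blocked at fork node mu ∈ conditioning set.
  P6: blocked at fork node mu ∈ conditioning set.
{alpha, mu} satisfies the backdoor criterion.

Yes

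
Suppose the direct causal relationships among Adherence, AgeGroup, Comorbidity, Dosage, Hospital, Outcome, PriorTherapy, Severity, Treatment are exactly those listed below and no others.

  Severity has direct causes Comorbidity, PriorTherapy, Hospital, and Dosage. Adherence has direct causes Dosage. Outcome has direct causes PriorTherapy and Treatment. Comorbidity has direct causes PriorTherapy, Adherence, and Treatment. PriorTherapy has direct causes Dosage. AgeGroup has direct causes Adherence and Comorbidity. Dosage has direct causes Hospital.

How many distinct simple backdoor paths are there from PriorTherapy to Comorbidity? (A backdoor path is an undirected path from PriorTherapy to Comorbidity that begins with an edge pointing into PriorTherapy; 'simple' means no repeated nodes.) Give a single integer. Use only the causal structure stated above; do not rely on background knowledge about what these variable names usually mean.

A backdoor path from PriorTherapy to Comorbidity is any simple undirected path whose first edge points into PriorTherapy (i.e. leaves PriorTherapy via a parent).
Parents of PriorTherapy: {Dosage}.
Enumerating:
  P1: PriorTherapy <- Dosage <- Hospital -> Severity <- Comorbidity
  P2: PriorTherapy <- Dosage -> Adherence -> Comorbidity
  P3: PriorTherapy <- Dosage -> Adherence -> AgeGroup <- Comorbidity
  P4: PriorTherapy <- Dosage -> Severity <- Comorbidity
That exhausts the simple backdoor paths. Count: 4.

4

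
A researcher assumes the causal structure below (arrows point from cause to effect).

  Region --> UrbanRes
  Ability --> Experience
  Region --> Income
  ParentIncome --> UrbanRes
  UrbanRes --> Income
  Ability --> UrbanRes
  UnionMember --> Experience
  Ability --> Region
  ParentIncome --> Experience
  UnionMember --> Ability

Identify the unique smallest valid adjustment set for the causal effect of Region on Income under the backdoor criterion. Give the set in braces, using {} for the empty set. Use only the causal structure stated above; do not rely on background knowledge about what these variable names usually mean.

Variables eligible for adjustment (non-descendants of Region, excluding Region and Income): {Ability, Experience, ParentIncome, UnionMember}.
Backdoor paths from Region to Income:
  P1: Region <- Ability <- UnionMember -> Experience <- ParentIncome -> UrbanRes -> Income
  P2: Region <- Ability -> Experience <- ParentIncome -> UrbanRes -> Income
  P3: Region <- Ability -> UrbanRes -> Income
The empty set is not sufficient: P3 (Region <- Ability -> UrbanRes -> Income) has no collider blocking it and no conditioned non-collider, so it is open.
Try {Ability}:
  P1: blocked at chain node Ability ∈ conditioning set.
  P2: blocked at fork node Ability ∈ conditioning set.
  P3: blocked at fork node Ability ∈ conditioning set.
{Ability} contains no descendant of Region and blocks every backdoor path.
No other singleton works — e.g. {UnionMember} leaves P3 open — so {Ability} is the unique smallest valid adjustment set.

{Ability}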